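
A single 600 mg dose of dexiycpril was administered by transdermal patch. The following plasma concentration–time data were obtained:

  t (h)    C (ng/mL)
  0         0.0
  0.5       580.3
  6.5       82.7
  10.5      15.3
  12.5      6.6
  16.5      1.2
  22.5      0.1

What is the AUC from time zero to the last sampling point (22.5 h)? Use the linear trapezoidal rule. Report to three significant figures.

Trapezoidal AUC_0→22.5:
  [0→0.5]: (0.0+580.3)/2 × 0.5 = 145.075
  [0.5→6.5]: (580.3+82.7)/2 × 6 = 1989.0
  [6.5→10.5]: (82.7+15.3)/2 × 4 = 196.0
  [10.5→12.5]: (15.3+6.6)/2 × 2 = 21.9
  [12.5→16.5]: (6.6+1.2)/2 × 4 = 15.6
  [16.5→22.5]: (1.2+0.1)/2 × 6 = 3.9
  Sum = 2371.475 ng/mL·h

AUC = 2370 ng/mL·h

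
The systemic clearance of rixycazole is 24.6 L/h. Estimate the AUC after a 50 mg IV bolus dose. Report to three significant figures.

AUC_0→∞ = Dose_iv / CL
        = 50 / 24.6 = 2.03252 mg/L·h

AUC = 2.03 mg/L·h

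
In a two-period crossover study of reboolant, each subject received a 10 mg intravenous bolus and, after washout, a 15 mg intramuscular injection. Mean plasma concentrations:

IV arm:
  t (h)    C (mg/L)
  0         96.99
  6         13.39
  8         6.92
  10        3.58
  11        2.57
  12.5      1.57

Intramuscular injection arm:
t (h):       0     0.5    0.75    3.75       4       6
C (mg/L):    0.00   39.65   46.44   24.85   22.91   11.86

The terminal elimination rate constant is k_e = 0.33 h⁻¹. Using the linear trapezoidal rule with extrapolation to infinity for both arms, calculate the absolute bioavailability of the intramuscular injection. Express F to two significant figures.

Trapezoidal AUC_0→12.5 (IV):
  [0→6]: (96.99+13.39)/2 × 6 = 331.14
  [6→8]: (13.39+6.92)/2 × 2 = 20.31
  [8→10]: (6.92+3.58)/2 × 2 = 10.5
  [10→11]: (3.58+2.57)/2 × 1 = 3.075
  [11→12.5]: (2.57+1.57)/2 × 1.5 = 3.105
  Sum = 368.13 mg/L·h
IV tail: 1.57/0.33 = 4.758; AUC_iv,0→∞ = 368.13 + 4.758 = 372.888 mg/L·h
Trapezoidal AUC_0→6 (intramuscular injection):
  [0→0.5]: (0.00+39.65)/2 × 0.5 = 9.9125
  [0.5→0.75]: (39.65+46.44)/2 × 0.25 = 10.76125
  [0.75→3.75]: (46.44+24.85)/2 × 3 = 106.935
  [3.75→4]: (24.85+22.91)/2 × 0.25 = 5.97
  [4→6]: (22.91+11.86)/2 × 2 = 34.77
  Sum = 168.34875 mg/L·h
intramuscular injection tail: 11.86/0.33 = 35.939; AUC_ev,0→∞ = 168.34875 + 35.939 = 204.28775 mg/L·h
F = (AUC_ev/D_ev)/(AUC_iv/D_iv) = (204.28775/15)/(372.888/10) = 13.6192/37.2888 = 0.3652

F = 0.37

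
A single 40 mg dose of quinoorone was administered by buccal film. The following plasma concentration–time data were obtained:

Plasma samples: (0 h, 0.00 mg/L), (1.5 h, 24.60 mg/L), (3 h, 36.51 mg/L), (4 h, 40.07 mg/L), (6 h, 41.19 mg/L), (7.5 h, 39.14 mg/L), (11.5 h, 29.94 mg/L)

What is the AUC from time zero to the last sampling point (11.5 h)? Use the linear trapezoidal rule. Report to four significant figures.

Trapezoidal AUC_0→11.5:
  [0→1.5]: (0.00+24.60)/2 × 1.5 = 18.45
  [1.5→3]: (24.60+36.51)/2 × 1.5 = 45.8325
  [3→4]: (36.51+40.07)/2 × 1 = 38.29
  [4→6]: (40.07+41.19)/2 × 2 = 81.26
  [6→7.5]: (41.19+39.14)/2 × 1.5 = 60.2475
  [7.5→11.5]: (39.14+29.94)/2 × 4 = 138.16
  Sum = 382.24 mg/L·h

AUC = 382.2 mg/L·h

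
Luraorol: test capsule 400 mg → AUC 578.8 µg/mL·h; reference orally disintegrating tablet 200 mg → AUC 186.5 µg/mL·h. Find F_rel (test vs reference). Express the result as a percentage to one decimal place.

F_rel = (AUC_test/D_test) / (AUC_ref/D_ref)
      = (578.8/400) / (186.5/200)
      = 1.447 / 0.9325 = 1.5517 = 155.17%

F_rel = 155.2%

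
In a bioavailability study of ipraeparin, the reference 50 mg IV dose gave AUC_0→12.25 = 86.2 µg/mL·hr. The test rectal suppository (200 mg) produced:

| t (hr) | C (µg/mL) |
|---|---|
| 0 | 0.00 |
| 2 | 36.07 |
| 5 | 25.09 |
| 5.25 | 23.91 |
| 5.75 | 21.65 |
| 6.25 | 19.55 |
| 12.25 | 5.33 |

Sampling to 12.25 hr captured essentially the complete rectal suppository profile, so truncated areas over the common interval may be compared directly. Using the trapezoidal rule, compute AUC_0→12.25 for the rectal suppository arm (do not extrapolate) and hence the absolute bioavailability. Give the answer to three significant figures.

F = 0.668

Trapezoidal AUC_0→12.25 (rectal suppository):
  [0→2]: (0.00+36.07)/2 × 2 = 36.07
  [2→5]: (36.07+25.09)/2 × 3 = 91.74
  [5→5.25]: (25.09+23.91)/2 × 0.25 = 6.125
  [5.25→5.75]: (23.91+21.65)/2 × 0.5 = 11.39
  [5.75→6.25]: (21.65+19.55)/2 × 0.5 = 10.3
  [6.25→12.25]: (19.55+5.33)/2 × 6 = 74.64
  Sum = 230.265 µg/mL·hr
F = (AUC_ev/D_ev)/(AUC_iv/D_iv) = (230.265/200)/(86.2/50) = 1.151325/1.724 = 0.6678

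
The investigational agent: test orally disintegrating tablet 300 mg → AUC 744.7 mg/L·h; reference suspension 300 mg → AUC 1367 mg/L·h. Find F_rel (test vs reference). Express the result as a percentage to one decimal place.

F_rel = (AUC_test/D_test) / (AUC_ref/D_ref)
      = (744.7/300) / (1367/300)
      = 2.48233 / 4.55667 = 0.5448 = 54.48%

F_rel = 54.5%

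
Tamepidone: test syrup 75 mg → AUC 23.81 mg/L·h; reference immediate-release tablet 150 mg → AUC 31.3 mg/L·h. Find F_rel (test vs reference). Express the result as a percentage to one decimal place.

F_rel = 152.1%

F_rel = (AUC_test/D_test) / (AUC_ref/D_ref)
      = (23.81/75) / (31.3/150)
      = 0.317467 / 0.208667 = 1.5214 = 152.14%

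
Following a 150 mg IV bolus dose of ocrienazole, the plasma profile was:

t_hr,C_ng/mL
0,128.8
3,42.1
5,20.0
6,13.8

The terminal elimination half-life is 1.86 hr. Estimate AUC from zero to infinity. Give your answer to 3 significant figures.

Trapezoidal AUC_0→6:
  [0→3]: (128.8+42.1)/2 × 3 = 256.35
  [3→5]: (42.1+20.0)/2 × 2 = 62.1
  [5→6]: (20.0+13.8)/2 × 1 = 16.9
  Sum = 335.35 ng/mL·hr
k_e = ln2 / t½ = 0.693147 / 1.86 = 0.3727 hr^-1
Extrapolated tail: C_last / k_e = 13.8 / 0.3727 = 37.027
AUC_0→∞ = 335.35 + 37.027 = 372.377 ng/mL·hr

AUC = 372 ng/mL·hr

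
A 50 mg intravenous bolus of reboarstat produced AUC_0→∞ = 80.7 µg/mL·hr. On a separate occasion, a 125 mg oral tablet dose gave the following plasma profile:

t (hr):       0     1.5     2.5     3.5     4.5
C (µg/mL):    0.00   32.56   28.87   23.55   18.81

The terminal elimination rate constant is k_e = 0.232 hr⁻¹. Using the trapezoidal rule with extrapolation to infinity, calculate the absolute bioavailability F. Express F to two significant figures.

Trapezoidal AUC_0→4.5 (oral tablet):
  [0→1.5]: (0.00+32.56)/2 × 1.5 = 24.42
  [1.5→2.5]: (32.56+28.87)/2 × 1 = 30.715
  [2.5→3.5]: (28.87+23.55)/2 × 1 = 26.21
  [3.5→4.5]: (23.55+18.81)/2 × 1 = 21.18
  Sum = 102.525 µg/mL·hr
Tail: C_last/k_e = 18.81/0.232 = 81.078
AUC_0→∞ (oral tablet) = 102.525 + 81.078 = 183.603 µg/mL·hr
F = (AUC_ev/D_ev)/(AUC_iv/D_iv) = (183.603/125)/(80.7/50) = 1.468824/1.614 = 0.9101

F = 0.91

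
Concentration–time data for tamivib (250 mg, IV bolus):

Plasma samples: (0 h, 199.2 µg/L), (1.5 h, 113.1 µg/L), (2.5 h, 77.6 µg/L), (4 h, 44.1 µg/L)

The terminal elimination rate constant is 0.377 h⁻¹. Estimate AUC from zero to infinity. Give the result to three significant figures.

AUC = 538 µg/L·h

Trapezoidal AUC_0→4:
  [0→1.5]: (199.2+113.1)/2 × 1.5 = 234.225
  [1.5→2.5]: (113.1+77.6)/2 × 1 = 95.35
  [2.5→4]: (77.6+44.1)/2 × 1.5 = 91.275
  Sum = 420.85 µg/L·h
Extrapolated tail: C_last / k_e = 44.1 / 0.377 = 116.976
AUC_0→∞ = 420.85 + 116.976 = 537.826 µg/L·h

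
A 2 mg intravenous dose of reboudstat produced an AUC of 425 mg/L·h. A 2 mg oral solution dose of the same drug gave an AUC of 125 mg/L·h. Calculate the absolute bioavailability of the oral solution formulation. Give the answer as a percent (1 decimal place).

F = 29.4%

F = (AUC_ev / D_ev) / (AUC_iv / D_iv)
  = (125/2) / (425/2)
  = 62.5 / 212.5 = 0.2941
  = 29.41%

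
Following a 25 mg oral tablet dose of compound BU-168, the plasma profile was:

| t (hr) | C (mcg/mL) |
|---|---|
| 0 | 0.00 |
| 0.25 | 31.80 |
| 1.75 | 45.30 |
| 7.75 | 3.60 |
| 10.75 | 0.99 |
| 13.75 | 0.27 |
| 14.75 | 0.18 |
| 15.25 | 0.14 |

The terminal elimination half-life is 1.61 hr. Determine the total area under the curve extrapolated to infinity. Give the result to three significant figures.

AUC = 218 mcg/mL·hr

Trapezoidal AUC_0→15.25:
  [0→0.25]: (0.00+31.80)/2 × 0.25 = 3.975
  [0.25→1.75]: (31.80+45.30)/2 × 1.5 = 57.825
  [1.75→7.75]: (45.30+3.60)/2 × 6 = 146.7
  [7.75→10.75]: (3.60+0.99)/2 × 3 = 6.885
  [10.75→13.75]: (0.99+0.27)/2 × 3 = 1.89
  [13.75→14.75]: (0.27+0.18)/2 × 1 = 0.225
  [14.75→15.25]: (0.18+0.14)/2 × 0.5 = 0.08
  Sum = 217.58 mcg/mL·hr
k_e = ln2 / t½ = 0.693147 / 1.61 = 0.4305 hr^-1
Extrapolated tail: C_last / k_e = 0.14 / 0.4305 = 0.325
AUC_0→∞ = 217.58 + 0.325 = 217.905 mcg/mL·hr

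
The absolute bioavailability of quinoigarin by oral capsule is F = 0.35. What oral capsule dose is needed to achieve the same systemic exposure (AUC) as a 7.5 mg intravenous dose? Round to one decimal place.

For equal systemic exposure: F × D_ev = D_iv
D_ev = D_iv / F = 7.5 / 0.35 = 21.4286 mg

D_oral = 21.4 mg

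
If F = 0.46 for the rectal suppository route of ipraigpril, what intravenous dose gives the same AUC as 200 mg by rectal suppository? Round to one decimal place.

D_iv = 92.0 mg

Systemic exposure from an extravascular dose = F × D_ev, so the equivalent IV dose is F × D_ev.
D_iv = F × D_ev = 0.46 × 200 = 92 mg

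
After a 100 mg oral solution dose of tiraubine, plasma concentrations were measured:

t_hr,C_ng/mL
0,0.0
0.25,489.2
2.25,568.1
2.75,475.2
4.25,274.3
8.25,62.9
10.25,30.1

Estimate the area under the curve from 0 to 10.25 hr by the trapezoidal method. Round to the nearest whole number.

Trapezoidal AUC_0→10.25:
  [0→0.25]: (0.0+489.2)/2 × 0.25 = 61.15
  [0.25→2.25]: (489.2+568.1)/2 × 2 = 1057.3
  [2.25→2.75]: (568.1+475.2)/2 × 0.5 = 260.825
  [2.75→4.25]: (475.2+274.3)/2 × 1.5 = 562.125
  [4.25→8.25]: (274.3+62.9)/2 × 4 = 674.4
  [8.25→10.25]: (62.9+30.1)/2 × 2 = 93.0
  Sum = 2708.8 ng/mL·hr

AUC = 2709 ng/mL·hr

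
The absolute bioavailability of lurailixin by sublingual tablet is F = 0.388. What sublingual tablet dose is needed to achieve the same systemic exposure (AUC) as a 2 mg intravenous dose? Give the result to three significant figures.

For equal systemic exposure: F × D_ev = D_iv
D_ev = D_iv / F = 2 / 0.388 = 5.15464 mg

D_sublingual = 5.15 mg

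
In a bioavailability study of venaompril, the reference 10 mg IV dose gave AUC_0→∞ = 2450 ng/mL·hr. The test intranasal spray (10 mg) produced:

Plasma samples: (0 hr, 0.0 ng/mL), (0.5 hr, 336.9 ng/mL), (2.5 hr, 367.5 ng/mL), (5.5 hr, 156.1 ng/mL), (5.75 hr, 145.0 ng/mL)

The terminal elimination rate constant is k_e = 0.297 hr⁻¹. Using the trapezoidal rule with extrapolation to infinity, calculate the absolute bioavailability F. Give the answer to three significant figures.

Trapezoidal AUC_0→5.75 (intranasal spray):
  [0→0.5]: (0.0+336.9)/2 × 0.5 = 84.225
  [0.5→2.5]: (336.9+367.5)/2 × 2 = 704.4
  [2.5→5.5]: (367.5+156.1)/2 × 3 = 785.4
  [5.5→5.75]: (156.1+145.0)/2 × 0.25 = 37.6375
  Sum = 1611.6625 ng/mL·hr
Tail: C_last/k_e = 145.0/0.297 = 488.215
AUC_0→∞ (intranasal spray) = 1611.6625 + 488.215 = 2099.8775 ng/mL·hr
F = (AUC_ev/D_ev)/(AUC_iv/D_iv) = (2099.8775/10)/(2450/10) = 209.98775/245 = 0.8571

F = 0.857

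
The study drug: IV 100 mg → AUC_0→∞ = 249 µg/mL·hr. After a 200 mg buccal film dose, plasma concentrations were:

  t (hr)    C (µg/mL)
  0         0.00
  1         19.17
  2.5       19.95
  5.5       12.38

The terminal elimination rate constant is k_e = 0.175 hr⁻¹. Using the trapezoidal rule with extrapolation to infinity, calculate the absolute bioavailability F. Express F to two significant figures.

F = 0.32

Trapezoidal AUC_0→5.5 (buccal film):
  [0→1]: (0.00+19.17)/2 × 1 = 9.585
  [1→2.5]: (19.17+19.95)/2 × 1.5 = 29.34
  [2.5→5.5]: (19.95+12.38)/2 × 3 = 48.495
  Sum = 87.42 µg/mL·hr
Tail: C_last/k_e = 12.38/0.175 = 70.743
AUC_0→∞ (buccal film) = 87.42 + 70.743 = 158.163 µg/mL·hr
F = (AUC_ev/D_ev)/(AUC_iv/D_iv) = (158.163/200)/(249/100) = 0.790815/2.49 = 0.3176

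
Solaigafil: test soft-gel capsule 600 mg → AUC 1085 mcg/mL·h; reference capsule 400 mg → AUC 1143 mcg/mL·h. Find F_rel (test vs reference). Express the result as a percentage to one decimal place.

F_rel = 63.3%

F_rel = (AUC_test/D_test) / (AUC_ref/D_ref)
      = (1085/600) / (1143/400)
      = 1.80833 / 2.8575 = 0.6328 = 63.28%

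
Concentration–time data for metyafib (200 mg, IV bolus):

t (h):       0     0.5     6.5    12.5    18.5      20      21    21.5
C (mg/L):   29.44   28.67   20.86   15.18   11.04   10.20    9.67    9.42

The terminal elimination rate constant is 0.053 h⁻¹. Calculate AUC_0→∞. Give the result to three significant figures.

Trapezoidal AUC_0→21.5:
  [0→0.5]: (29.44+28.67)/2 × 0.5 = 14.5275
  [0.5→6.5]: (28.67+20.86)/2 × 6 = 148.59
  [6.5→12.5]: (20.86+15.18)/2 × 6 = 108.12
  [12.5→18.5]: (15.18+11.04)/2 × 6 = 78.66
  [18.5→20]: (11.04+10.20)/2 × 1.5 = 15.93
  [20→21]: (10.20+9.67)/2 × 1 = 9.935
  [21→21.5]: (9.67+9.42)/2 × 0.5 = 4.7725
  Sum = 380.535 mg/L·h
Extrapolated tail: C_last / k_e = 9.42 / 0.053 = 177.736
AUC_0→∞ = 380.535 + 177.736 = 558.271 mg/L·h

AUC = 558 mg/L·h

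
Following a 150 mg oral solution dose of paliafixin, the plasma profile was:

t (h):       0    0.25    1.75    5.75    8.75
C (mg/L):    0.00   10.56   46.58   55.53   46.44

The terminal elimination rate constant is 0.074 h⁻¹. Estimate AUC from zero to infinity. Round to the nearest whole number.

Trapezoidal AUC_0→8.75:
  [0→0.25]: (0.00+10.56)/2 × 0.25 = 1.32
  [0.25→1.75]: (10.56+46.58)/2 × 1.5 = 42.855
  [1.75→5.75]: (46.58+55.53)/2 × 4 = 204.22
  [5.75→8.75]: (55.53+46.44)/2 × 3 = 152.955
  Sum = 401.35 mg/L·h
Extrapolated tail: C_last / k_e = 46.44 / 0.074 = 627.568
AUC_0→∞ = 401.35 + 627.568 = 1028.918 mg/L·h

AUC = 1029 mg/L·h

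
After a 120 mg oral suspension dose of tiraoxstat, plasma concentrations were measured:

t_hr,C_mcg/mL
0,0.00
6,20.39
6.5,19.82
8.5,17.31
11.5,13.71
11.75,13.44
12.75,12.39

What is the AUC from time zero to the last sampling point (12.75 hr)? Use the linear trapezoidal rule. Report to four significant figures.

AUC = 171.2 mcg/mL·hr

Trapezoidal AUC_0→12.75:
  [0→6]: (0.00+20.39)/2 × 6 = 61.17
  [6→6.5]: (20.39+19.82)/2 × 0.5 = 10.0525
  [6.5→8.5]: (19.82+17.31)/2 × 2 = 37.13
  [8.5→11.5]: (17.31+13.71)/2 × 3 = 46.53
  [11.5→11.75]: (13.71+13.44)/2 × 0.25 = 3.39375
  [11.75→12.75]: (13.44+12.39)/2 × 1 = 12.915
  Sum = 171.19125 mcg/mL·hr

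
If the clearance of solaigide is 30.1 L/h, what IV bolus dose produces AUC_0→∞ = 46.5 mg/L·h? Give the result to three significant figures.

Dose_iv = CL × AUC_0→∞
     = 30.1 × 46.5 = 1399.65 mg

Dose = 1400 mg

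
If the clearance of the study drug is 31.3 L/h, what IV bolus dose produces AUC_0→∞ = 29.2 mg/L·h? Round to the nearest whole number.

Dose_iv = CL × AUC_0→∞
     = 31.3 × 29.2 = 913.96 mg

Dose = 914 mg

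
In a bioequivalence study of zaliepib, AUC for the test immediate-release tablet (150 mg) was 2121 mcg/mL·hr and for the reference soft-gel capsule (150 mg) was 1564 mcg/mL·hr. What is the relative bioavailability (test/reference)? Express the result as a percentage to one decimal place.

F_rel = (AUC_test/D_test) / (AUC_ref/D_ref)
      = (2121/150) / (1564/150)
      = 14.14 / 10.4267 = 1.3561 = 135.61%

F_rel = 135.6%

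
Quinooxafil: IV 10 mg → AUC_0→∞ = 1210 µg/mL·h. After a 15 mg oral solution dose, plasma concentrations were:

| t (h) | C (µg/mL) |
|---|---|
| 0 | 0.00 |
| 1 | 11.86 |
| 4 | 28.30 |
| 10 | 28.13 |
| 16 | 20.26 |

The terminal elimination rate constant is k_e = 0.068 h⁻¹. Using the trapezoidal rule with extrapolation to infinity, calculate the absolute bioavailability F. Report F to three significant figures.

Trapezoidal AUC_0→16 (oral solution):
  [0→1]: (0.00+11.86)/2 × 1 = 5.93
  [1→4]: (11.86+28.30)/2 × 3 = 60.24
  [4→10]: (28.30+28.13)/2 × 6 = 169.29
  [10→16]: (28.13+20.26)/2 × 6 = 145.17
  Sum = 380.63 µg/mL·h
Tail: C_last/k_e = 20.26/0.068 = 297.941
AUC_0→∞ (oral solution) = 380.63 + 297.941 = 678.571 µg/mL·h
F = (AUC_ev/D_ev)/(AUC_iv/D_iv) = (678.571/15)/(1210/10) = 45.2381/121 = 0.3739

F = 0.374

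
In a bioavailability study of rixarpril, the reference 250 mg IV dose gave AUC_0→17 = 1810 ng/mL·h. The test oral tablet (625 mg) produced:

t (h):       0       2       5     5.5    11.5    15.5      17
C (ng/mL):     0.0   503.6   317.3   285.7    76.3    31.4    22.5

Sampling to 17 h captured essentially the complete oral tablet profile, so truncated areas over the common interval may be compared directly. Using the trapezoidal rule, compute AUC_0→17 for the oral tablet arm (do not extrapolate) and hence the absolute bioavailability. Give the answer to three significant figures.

F = 0.713

Trapezoidal AUC_0→17 (oral tablet):
  [0→2]: (0.0+503.6)/2 × 2 = 503.6
  [2→5]: (503.6+317.3)/2 × 3 = 1231.35
  [5→5.5]: (317.3+285.7)/2 × 0.5 = 150.75
  [5.5→11.5]: (285.7+76.3)/2 × 6 = 1086.0
  [11.5→15.5]: (76.3+31.4)/2 × 4 = 215.4
  [15.5→17]: (31.4+22.5)/2 × 1.5 = 40.425
  Sum = 3227.525 ng/mL·h
F = (AUC_ev/D_ev)/(AUC_iv/D_iv) = (3227.525/625)/(1810/250) = 5.16404/7.24 = 0.7133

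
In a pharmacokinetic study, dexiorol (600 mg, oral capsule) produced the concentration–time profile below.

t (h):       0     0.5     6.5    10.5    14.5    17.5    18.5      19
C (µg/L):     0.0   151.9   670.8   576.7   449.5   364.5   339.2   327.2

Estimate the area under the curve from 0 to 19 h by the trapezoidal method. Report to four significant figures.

Trapezoidal AUC_0→19:
  [0→0.5]: (0.0+151.9)/2 × 0.5 = 37.975
  [0.5→6.5]: (151.9+670.8)/2 × 6 = 2468.1
  [6.5→10.5]: (670.8+576.7)/2 × 4 = 2495.0
  [10.5→14.5]: (576.7+449.5)/2 × 4 = 2052.4
  [14.5→17.5]: (449.5+364.5)/2 × 3 = 1221.0
  [17.5→18.5]: (364.5+339.2)/2 × 1 = 351.85
  [18.5→19]: (339.2+327.2)/2 × 0.5 = 166.6
  Sum = 8792.925 µg/L·h

AUC = 8793 µg/L·h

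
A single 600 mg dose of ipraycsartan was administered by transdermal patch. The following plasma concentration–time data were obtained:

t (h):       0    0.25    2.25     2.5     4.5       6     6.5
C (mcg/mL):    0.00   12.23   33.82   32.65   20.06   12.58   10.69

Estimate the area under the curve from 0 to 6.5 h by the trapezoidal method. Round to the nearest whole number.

AUC = 139 mcg/mL·h

Trapezoidal AUC_0→6.5:
  [0→0.25]: (0.00+12.23)/2 × 0.25 = 1.52875
  [0.25→2.25]: (12.23+33.82)/2 × 2 = 46.05
  [2.25→2.5]: (33.82+32.65)/2 × 0.25 = 8.30875
  [2.5→4.5]: (32.65+20.06)/2 × 2 = 52.71
  [4.5→6]: (20.06+12.58)/2 × 1.5 = 24.48
  [6→6.5]: (12.58+10.69)/2 × 0.5 = 5.8175
  Sum = 138.895 mcg/mL·h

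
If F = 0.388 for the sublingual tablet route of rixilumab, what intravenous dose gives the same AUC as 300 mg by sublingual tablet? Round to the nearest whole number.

Systemic exposure from an extravascular dose = F × D_ev, so the equivalent IV dose is F × D_ev.
D_iv = F × D_ev = 0.388 × 300 = 116.4 mg

D_iv = 116 mg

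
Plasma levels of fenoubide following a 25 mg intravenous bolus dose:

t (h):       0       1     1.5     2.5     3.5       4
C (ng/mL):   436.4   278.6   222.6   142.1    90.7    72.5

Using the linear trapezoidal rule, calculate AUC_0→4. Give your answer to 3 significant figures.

Trapezoidal AUC_0→4:
  [0→1]: (436.4+278.6)/2 × 1 = 357.5
  [1→1.5]: (278.6+222.6)/2 × 0.5 = 125.3
  [1.5→2.5]: (222.6+142.1)/2 × 1 = 182.35
  [2.5→3.5]: (142.1+90.7)/2 × 1 = 116.4
  [3.5→4]: (90.7+72.5)/2 × 0.5 = 40.8
  Sum = 822.35 ng/mL·h

AUC = 822 ng/mL·h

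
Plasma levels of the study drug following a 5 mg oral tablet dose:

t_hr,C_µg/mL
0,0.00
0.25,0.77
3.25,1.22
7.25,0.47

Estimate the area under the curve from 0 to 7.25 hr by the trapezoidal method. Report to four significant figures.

AUC = 6.461 µg/mL·hr

Trapezoidal AUC_0→7.25:
  [0→0.25]: (0.00+0.77)/2 × 0.25 = 0.09625
  [0.25→3.25]: (0.77+1.22)/2 × 3 = 2.985
  [3.25→7.25]: (1.22+0.47)/2 × 4 = 3.38
  Sum = 6.46125 µg/mL·hr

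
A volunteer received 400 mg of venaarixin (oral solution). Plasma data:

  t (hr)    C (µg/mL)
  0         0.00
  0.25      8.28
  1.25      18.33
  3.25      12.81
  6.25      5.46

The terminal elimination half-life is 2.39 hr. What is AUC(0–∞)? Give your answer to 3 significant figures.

Trapezoidal AUC_0→6.25:
  [0→0.25]: (0.00+8.28)/2 × 0.25 = 1.035
  [0.25→1.25]: (8.28+18.33)/2 × 1 = 13.305
  [1.25→3.25]: (18.33+12.81)/2 × 2 = 31.14
  [3.25→6.25]: (12.81+5.46)/2 × 3 = 27.405
  Sum = 72.885 µg/mL·hr
k_e = ln2 / t½ = 0.693147 / 2.39 = 0.2900 hr^-1
Extrapolated tail: C_last / k_e = 5.46 / 0.29 = 18.828
AUC_0→∞ = 72.885 + 18.828 = 91.713 µg/mL·hr

AUC = 91.7 µg/mL·hr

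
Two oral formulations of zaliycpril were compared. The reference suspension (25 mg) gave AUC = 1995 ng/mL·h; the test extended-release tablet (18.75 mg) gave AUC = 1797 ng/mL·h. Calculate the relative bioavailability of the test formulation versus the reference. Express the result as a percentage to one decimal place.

F_rel = 120.1%

F_rel = (AUC_test/D_test) / (AUC_ref/D_ref)
      = (1797/18.75) / (1995/25)
      = 95.84 / 79.8 = 1.2010 = 120.10%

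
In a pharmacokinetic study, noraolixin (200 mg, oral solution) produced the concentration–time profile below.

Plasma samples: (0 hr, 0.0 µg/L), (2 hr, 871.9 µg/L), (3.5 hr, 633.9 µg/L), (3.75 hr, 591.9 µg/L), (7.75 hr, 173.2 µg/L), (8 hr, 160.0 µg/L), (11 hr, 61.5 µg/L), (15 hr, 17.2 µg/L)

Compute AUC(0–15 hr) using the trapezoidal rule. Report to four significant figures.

Trapezoidal AUC_0→15:
  [0→2]: (0.0+871.9)/2 × 2 = 871.9
  [2→3.5]: (871.9+633.9)/2 × 1.5 = 1129.35
  [3.5→3.75]: (633.9+591.9)/2 × 0.25 = 153.225
  [3.75→7.75]: (591.9+173.2)/2 × 4 = 1530.2
  [7.75→8]: (173.2+160.0)/2 × 0.25 = 41.65
  [8→11]: (160.0+61.5)/2 × 3 = 332.25
  [11→15]: (61.5+17.2)/2 × 4 = 157.4
  Sum = 4215.975 µg/L·hr

AUC = 4216 µg/L·hr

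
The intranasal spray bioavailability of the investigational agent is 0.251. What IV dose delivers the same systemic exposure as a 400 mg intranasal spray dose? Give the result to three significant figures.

D_iv = 100 mg

Systemic exposure from an extravascular dose = F × D_ev, so the equivalent IV dose is F × D_ev.
D_iv = F × D_ev = 0.251 × 400 = 100.4 mg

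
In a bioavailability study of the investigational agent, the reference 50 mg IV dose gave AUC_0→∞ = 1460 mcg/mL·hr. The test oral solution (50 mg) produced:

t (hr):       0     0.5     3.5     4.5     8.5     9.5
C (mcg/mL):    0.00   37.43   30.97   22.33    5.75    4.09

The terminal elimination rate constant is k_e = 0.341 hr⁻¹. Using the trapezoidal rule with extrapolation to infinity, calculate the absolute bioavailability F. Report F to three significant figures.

F = 0.145

Trapezoidal AUC_0→9.5 (oral solution):
  [0→0.5]: (0.00+37.43)/2 × 0.5 = 9.3575
  [0.5→3.5]: (37.43+30.97)/2 × 3 = 102.6
  [3.5→4.5]: (30.97+22.33)/2 × 1 = 26.65
  [4.5→8.5]: (22.33+5.75)/2 × 4 = 56.16
  [8.5→9.5]: (5.75+4.09)/2 × 1 = 4.92
  Sum = 199.6875 mcg/mL·hr
Tail: C_last/k_e = 4.09/0.341 = 11.994
AUC_0→∞ (oral solution) = 199.6875 + 11.994 = 211.6815 mcg/mL·hr
F = (AUC_ev/D_ev)/(AUC_iv/D_iv) = (211.6815/50)/(1460/50) = 4.23363/29.2 = 0.1450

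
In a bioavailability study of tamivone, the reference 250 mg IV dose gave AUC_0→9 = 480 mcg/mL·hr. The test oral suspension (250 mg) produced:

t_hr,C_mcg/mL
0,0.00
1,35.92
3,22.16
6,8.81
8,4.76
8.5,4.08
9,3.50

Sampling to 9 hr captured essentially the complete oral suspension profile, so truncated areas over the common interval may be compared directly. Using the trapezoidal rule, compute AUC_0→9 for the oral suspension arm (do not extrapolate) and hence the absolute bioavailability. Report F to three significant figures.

F = 0.292

Trapezoidal AUC_0→9 (oral suspension):
  [0→1]: (0.00+35.92)/2 × 1 = 17.96
  [1→3]: (35.92+22.16)/2 × 2 = 58.08
  [3→6]: (22.16+8.81)/2 × 3 = 46.455
  [6→8]: (8.81+4.76)/2 × 2 = 13.57
  [8→8.5]: (4.76+4.08)/2 × 0.5 = 2.21
  [8.5→9]: (4.08+3.50)/2 × 0.5 = 1.895
  Sum = 140.17 mcg/mL·hr
F = (AUC_ev/D_ev)/(AUC_iv/D_iv) = (140.17/250)/(480/250) = 0.56068/1.92 = 0.2920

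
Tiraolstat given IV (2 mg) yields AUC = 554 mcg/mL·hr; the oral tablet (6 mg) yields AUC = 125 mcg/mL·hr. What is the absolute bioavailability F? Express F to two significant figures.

F = 0.075

F = (AUC_ev / D_ev) / (AUC_iv / D_iv)
  = (125/6) / (554/2)
  = 20.8333 / 277 = 0.0752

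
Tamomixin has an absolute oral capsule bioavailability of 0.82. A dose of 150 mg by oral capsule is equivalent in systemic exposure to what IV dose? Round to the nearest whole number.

D_iv = 123 mg

Systemic exposure from an extravascular dose = F × D_ev, so the equivalent IV dose is F × D_ev.
D_iv = F × D_ev = 0.82 × 150 = 123 mg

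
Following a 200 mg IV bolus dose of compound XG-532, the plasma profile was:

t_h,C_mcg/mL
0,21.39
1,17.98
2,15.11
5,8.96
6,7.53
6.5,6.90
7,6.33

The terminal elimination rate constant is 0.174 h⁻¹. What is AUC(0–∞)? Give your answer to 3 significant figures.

Trapezoidal AUC_0→7:
  [0→1]: (21.39+17.98)/2 × 1 = 19.685
  [1→2]: (17.98+15.11)/2 × 1 = 16.545
  [2→5]: (15.11+8.96)/2 × 3 = 36.105
  [5→6]: (8.96+7.53)/2 × 1 = 8.245
  [6→6.5]: (7.53+6.90)/2 × 0.5 = 3.6075
  [6.5→7]: (6.90+6.33)/2 × 0.5 = 3.3075
  Sum = 87.495 mcg/mL·h
Extrapolated tail: C_last / k_e = 6.33 / 0.174 = 36.379
AUC_0→∞ = 87.495 + 36.379 = 123.874 mcg/mL·h

AUC = 124 mcg/mL·h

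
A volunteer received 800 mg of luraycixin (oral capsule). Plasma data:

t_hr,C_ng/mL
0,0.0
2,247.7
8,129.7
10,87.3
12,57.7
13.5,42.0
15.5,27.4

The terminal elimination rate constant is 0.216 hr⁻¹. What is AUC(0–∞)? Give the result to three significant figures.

AUC = 2010 ng/mL·hr

Trapezoidal AUC_0→15.5:
  [0→2]: (0.0+247.7)/2 × 2 = 247.7
  [2→8]: (247.7+129.7)/2 × 6 = 1132.2
  [8→10]: (129.7+87.3)/2 × 2 = 217.0
  [10→12]: (87.3+57.7)/2 × 2 = 145.0
  [12→13.5]: (57.7+42.0)/2 × 1.5 = 74.775
  [13.5→15.5]: (42.0+27.4)/2 × 2 = 69.4
  Sum = 1886.075 ng/mL·hr
Extrapolated tail: C_last / k_e = 27.4 / 0.216 = 126.852
AUC_0→∞ = 1886.075 + 126.852 = 2012.927 ng/mL·hr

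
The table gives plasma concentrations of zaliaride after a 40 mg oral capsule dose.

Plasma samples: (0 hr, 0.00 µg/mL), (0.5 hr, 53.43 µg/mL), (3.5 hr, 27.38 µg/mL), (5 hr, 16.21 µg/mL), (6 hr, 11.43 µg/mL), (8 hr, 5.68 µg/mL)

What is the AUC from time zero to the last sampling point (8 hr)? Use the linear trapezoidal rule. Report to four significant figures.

AUC = 198.2 µg/mL·hr

Trapezoidal AUC_0→8:
  [0→0.5]: (0.00+53.43)/2 × 0.5 = 13.3575
  [0.5→3.5]: (53.43+27.38)/2 × 3 = 121.215
  [3.5→5]: (27.38+16.21)/2 × 1.5 = 32.6925
  [5→6]: (16.21+11.43)/2 × 1 = 13.82
  [6→8]: (11.43+5.68)/2 × 2 = 17.11
  Sum = 198.195 µg/mL·hr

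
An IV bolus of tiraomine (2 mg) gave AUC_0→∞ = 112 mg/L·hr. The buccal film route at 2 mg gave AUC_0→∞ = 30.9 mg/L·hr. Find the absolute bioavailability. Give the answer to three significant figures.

F = (AUC_ev / D_ev) / (AUC_iv / D_iv)
  = (30.9/2) / (112/2)
  = 15.45 / 56 = 0.2759

F = 0.276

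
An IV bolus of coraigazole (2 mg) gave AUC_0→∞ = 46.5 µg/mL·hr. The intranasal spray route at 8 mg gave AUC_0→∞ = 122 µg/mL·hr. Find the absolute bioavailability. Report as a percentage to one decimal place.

F = (AUC_ev / D_ev) / (AUC_iv / D_iv)
  = (122/8) / (46.5/2)
  = 15.25 / 23.25 = 0.6559
  = 65.59%

F = 65.6%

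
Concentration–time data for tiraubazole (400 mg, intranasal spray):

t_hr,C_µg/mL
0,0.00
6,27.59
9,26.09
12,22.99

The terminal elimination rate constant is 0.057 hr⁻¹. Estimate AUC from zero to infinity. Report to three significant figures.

Trapezoidal AUC_0→12:
  [0→6]: (0.00+27.59)/2 × 6 = 82.77
  [6→9]: (27.59+26.09)/2 × 3 = 80.52
  [9→12]: (26.09+22.99)/2 × 3 = 73.62
  Sum = 236.91 µg/mL·hr
Extrapolated tail: C_last / k_e = 22.99 / 0.057 = 403.333
AUC_0→∞ = 236.91 + 403.333 = 640.243 µg/mL·hr

AUC = 640 µg/mL·hr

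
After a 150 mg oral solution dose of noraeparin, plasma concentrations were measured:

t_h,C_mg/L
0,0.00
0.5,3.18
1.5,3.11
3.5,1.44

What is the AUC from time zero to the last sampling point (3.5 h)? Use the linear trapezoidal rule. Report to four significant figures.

Trapezoidal AUC_0→3.5:
  [0→0.5]: (0.00+3.18)/2 × 0.5 = 0.795
  [0.5→1.5]: (3.18+3.11)/2 × 1 = 3.145
  [1.5→3.5]: (3.11+1.44)/2 × 2 = 4.55
  Sum = 8.49 mg/L·h

AUC = 8.490 mg/L·h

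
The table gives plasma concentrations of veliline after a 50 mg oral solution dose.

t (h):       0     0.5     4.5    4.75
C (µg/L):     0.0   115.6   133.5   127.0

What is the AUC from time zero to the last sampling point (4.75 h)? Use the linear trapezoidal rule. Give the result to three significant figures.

Trapezoidal AUC_0→4.75:
  [0→0.5]: (0.0+115.6)/2 × 0.5 = 28.9
  [0.5→4.5]: (115.6+133.5)/2 × 4 = 498.2
  [4.5→4.75]: (133.5+127.0)/2 × 0.25 = 32.5625
  Sum = 559.6625 µg/L·h

AUC = 560 µg/L·h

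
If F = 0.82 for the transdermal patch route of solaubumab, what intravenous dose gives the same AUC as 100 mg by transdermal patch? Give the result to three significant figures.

D_iv = 82.0 mg

Systemic exposure from an extravascular dose = F × D_ev, so the equivalent IV dose is F × D_ev.
D_iv = F × D_ev = 0.82 × 100 = 82 mg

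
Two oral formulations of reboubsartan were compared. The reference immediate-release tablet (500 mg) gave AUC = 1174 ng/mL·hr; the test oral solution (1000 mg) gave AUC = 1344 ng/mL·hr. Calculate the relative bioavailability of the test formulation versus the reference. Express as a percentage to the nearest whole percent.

F_rel = (AUC_test/D_test) / (AUC_ref/D_ref)
      = (1344/1000) / (1174/500)
      = 1.344 / 2.348 = 0.5724 = 57.24%

F_rel = 57%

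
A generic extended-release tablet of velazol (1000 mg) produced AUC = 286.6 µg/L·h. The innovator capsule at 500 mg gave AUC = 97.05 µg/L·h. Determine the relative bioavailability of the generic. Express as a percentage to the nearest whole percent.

F_rel = (AUC_test/D_test) / (AUC_ref/D_ref)
      = (286.6/1000) / (97.05/500)
      = 0.2866 / 0.1941 = 1.4766 = 147.66%

F_rel = 148%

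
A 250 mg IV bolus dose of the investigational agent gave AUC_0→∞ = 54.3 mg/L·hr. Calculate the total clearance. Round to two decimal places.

CL = 4.60 L/hr

CL = Dose_iv / AUC_0→∞
   = 250 / 54.3 = 4.60405 L/hr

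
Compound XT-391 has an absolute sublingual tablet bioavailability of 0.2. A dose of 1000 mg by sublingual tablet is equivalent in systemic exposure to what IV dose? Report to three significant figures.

Systemic exposure from an extravascular dose = F × D_ev, so the equivalent IV dose is F × D_ev.
D_iv = F × D_ev = 0.2 × 1000 = 200 mg

D_iv = 200 mg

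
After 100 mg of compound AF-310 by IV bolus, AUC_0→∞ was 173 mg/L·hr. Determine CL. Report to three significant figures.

CL = Dose_iv / AUC_0→∞
   = 100 / 173 = 0.578035 L/hr

CL = 0.578 L/hr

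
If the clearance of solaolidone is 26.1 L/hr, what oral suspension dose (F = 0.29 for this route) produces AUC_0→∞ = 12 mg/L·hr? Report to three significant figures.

Dose = CL × AUC_0→∞ / F
     = 26.1 × 12 / 0.29 = 1080 mg

Dose = 1080 mg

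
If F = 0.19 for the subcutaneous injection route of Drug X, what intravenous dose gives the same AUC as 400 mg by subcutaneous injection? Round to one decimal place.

D_iv = 76.0 mg

Systemic exposure from an extravascular dose = F × D_ev, so the equivalent IV dose is F × D_ev.
D_iv = F × D_ev = 0.19 × 400 = 76 mg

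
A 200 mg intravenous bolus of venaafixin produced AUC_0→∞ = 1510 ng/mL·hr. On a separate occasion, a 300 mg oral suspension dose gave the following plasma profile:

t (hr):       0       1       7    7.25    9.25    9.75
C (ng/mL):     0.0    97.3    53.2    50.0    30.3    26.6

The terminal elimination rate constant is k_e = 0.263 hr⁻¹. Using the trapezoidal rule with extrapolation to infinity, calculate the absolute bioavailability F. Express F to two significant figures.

F = 0.31

Trapezoidal AUC_0→9.75 (oral suspension):
  [0→1]: (0.0+97.3)/2 × 1 = 48.65
  [1→7]: (97.3+53.2)/2 × 6 = 451.5
  [7→7.25]: (53.2+50.0)/2 × 0.25 = 12.9
  [7.25→9.25]: (50.0+30.3)/2 × 2 = 80.3
  [9.25→9.75]: (30.3+26.6)/2 × 0.5 = 14.225
  Sum = 607.575 ng/mL·hr
Tail: C_last/k_e = 26.6/0.263 = 101.141
AUC_0→∞ (oral suspension) = 607.575 + 101.141 = 708.716 ng/mL·hr
F = (AUC_ev/D_ev)/(AUC_iv/D_iv) = (708.716/300)/(1510/200) = 2.36239/7.55 = 0.3129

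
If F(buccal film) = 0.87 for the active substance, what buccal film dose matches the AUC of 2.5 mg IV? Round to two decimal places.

For equal systemic exposure: F × D_ev = D_iv
D_ev = D_iv / F = 2.5 / 0.87 = 2.87356 mg

D_buccal = 2.87 mg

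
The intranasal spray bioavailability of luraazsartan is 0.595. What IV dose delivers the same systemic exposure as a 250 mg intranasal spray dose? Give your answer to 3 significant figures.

Systemic exposure from an extravascular dose = F × D_ev, so the equivalent IV dose is F × D_ev.
D_iv = F × D_ev = 0.595 × 250 = 148.75 mg

D_iv = 149 mg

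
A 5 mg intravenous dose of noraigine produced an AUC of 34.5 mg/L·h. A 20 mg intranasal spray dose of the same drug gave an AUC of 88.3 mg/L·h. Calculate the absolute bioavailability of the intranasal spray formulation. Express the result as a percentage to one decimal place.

F = (AUC_ev / D_ev) / (AUC_iv / D_iv)
  = (88.3/20) / (34.5/5)
  = 4.415 / 6.9 = 0.6399
  = 63.99%

F = 64.0%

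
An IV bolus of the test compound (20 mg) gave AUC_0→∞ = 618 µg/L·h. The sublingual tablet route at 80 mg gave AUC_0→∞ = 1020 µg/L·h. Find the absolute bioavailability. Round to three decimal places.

F = 0.413

F = (AUC_ev / D_ev) / (AUC_iv / D_iv)
  = (1020/80) / (618/20)
  = 12.75 / 30.9 = 0.4126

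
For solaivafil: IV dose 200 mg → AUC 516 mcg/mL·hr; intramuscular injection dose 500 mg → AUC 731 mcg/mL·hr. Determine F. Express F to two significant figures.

F = 0.57

F = (AUC_ev / D_ev) / (AUC_iv / D_iv)
  = (731/500) / (516/200)
  = 1.462 / 2.58 = 0.5667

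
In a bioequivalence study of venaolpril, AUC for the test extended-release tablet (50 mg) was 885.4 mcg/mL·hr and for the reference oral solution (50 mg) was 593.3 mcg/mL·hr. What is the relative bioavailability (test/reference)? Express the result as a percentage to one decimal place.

F_rel = (AUC_test/D_test) / (AUC_ref/D_ref)
      = (885.4/50) / (593.3/50)
      = 17.708 / 11.866 = 1.4923 = 149.23%

F_rel = 149.2%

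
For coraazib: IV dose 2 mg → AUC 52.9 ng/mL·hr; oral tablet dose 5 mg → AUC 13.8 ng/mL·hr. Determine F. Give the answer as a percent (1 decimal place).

F = 10.4%

F = (AUC_ev / D_ev) / (AUC_iv / D_iv)
  = (13.8/5) / (52.9/2)
  = 2.76 / 26.45 = 0.1043
  = 10.43%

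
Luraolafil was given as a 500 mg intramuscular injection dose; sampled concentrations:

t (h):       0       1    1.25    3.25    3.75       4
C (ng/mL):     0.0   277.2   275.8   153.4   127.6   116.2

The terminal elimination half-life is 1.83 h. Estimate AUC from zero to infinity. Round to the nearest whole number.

AUC = 1044 ng/mL·h

Trapezoidal AUC_0→4:
  [0→1]: (0.0+277.2)/2 × 1 = 138.6
  [1→1.25]: (277.2+275.8)/2 × 0.25 = 69.125
  [1.25→3.25]: (275.8+153.4)/2 × 2 = 429.2
  [3.25→3.75]: (153.4+127.6)/2 × 0.5 = 70.25
  [3.75→4]: (127.6+116.2)/2 × 0.25 = 30.475
  Sum = 737.65 ng/mL·h
k_e = ln2 / t½ = 0.693147 / 1.83 = 0.3788 h^-1
Extrapolated tail: C_last / k_e = 116.2 / 0.3788 = 306.758
AUC_0→∞ = 737.65 + 306.758 = 1044.408 ng/mL·h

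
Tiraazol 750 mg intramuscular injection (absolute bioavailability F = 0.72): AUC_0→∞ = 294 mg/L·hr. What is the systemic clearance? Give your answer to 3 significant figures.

CL = 1.84 L/hr

CL = F × Dose / AUC_0→∞
   = 0.72 × 750 / 294 = 1.83673 L/hr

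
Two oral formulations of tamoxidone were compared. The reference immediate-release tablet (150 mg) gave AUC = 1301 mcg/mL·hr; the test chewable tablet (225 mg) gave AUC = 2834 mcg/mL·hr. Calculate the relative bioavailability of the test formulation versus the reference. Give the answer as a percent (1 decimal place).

F_rel = (AUC_test/D_test) / (AUC_ref/D_ref)
      = (2834/225) / (1301/150)
      = 12.5956 / 8.67333 = 1.4522 = 145.22%

F_rel = 145.2%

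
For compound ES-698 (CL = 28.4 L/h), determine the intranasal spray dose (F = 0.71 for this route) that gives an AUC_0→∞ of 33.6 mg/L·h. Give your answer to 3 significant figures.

Dose = CL × AUC_0→∞ / F
     = 28.4 × 33.6 / 0.71 = 1344 mg

Dose = 1340 mg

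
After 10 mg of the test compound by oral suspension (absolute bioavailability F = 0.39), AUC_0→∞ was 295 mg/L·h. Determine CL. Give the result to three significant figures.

CL = F × Dose / AUC_0→∞
   = 0.39 × 10 / 295 = 0.0132203 L/h

CL = 0.0132 L/h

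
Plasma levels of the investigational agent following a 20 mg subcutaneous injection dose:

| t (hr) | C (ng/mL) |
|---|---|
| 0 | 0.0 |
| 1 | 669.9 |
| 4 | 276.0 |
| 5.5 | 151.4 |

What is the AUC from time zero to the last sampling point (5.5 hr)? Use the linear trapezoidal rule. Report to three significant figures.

Trapezoidal AUC_0→5.5:
  [0→1]: (0.0+669.9)/2 × 1 = 334.95
  [1→4]: (669.9+276.0)/2 × 3 = 1418.85
  [4→5.5]: (276.0+151.4)/2 × 1.5 = 320.55
  Sum = 2074.35 ng/mL·hr

AUC = 2070 ng/mL·hr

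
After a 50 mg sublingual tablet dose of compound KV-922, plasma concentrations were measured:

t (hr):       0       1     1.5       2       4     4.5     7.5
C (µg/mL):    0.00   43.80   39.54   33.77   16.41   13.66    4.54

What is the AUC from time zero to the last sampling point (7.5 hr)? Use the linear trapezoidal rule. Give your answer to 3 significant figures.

Trapezoidal AUC_0→7.5:
  [0→1]: (0.00+43.80)/2 × 1 = 21.9
  [1→1.5]: (43.80+39.54)/2 × 0.5 = 20.835
  [1.5→2]: (39.54+33.77)/2 × 0.5 = 18.3275
  [2→4]: (33.77+16.41)/2 × 2 = 50.18
  [4→4.5]: (16.41+13.66)/2 × 0.5 = 7.5175
  [4.5→7.5]: (13.66+4.54)/2 × 3 = 27.3
  Sum = 146.06 µg/mL·hr

AUC = 146 µg/mL·hr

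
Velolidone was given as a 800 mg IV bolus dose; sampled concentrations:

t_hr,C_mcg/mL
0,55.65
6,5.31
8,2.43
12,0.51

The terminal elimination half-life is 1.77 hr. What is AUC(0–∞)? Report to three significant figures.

Trapezoidal AUC_0→12:
  [0→6]: (55.65+5.31)/2 × 6 = 182.88
  [6→8]: (5.31+2.43)/2 × 2 = 7.74
  [8→12]: (2.43+0.51)/2 × 4 = 5.88
  Sum = 196.5 mcg/mL·hr
k_e = ln2 / t½ = 0.693147 / 1.77 = 0.3916 hr^-1
Extrapolated tail: C_last / k_e = 0.51 / 0.3916 = 1.302
AUC_0→∞ = 196.5 + 1.302 = 197.802 mcg/mL·hr

AUC = 198 mcg/mL·hr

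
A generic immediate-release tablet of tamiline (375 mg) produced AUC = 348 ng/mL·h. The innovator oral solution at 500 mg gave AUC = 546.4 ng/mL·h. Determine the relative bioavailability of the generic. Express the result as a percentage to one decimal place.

F_rel = (AUC_test/D_test) / (AUC_ref/D_ref)
      = (348/375) / (546.4/500)
      = 0.928 / 1.0928 = 0.8492 = 84.92%

F_rel = 84.9%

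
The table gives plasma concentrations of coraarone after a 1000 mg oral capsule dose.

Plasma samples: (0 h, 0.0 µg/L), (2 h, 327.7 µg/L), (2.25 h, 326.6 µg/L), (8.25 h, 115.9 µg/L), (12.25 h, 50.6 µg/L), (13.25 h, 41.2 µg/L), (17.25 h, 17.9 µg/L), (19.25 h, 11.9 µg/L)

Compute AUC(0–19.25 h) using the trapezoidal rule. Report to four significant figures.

AUC = 2264 µg/L·h

Trapezoidal AUC_0→19.25:
  [0→2]: (0.0+327.7)/2 × 2 = 327.7
  [2→2.25]: (327.7+326.6)/2 × 0.25 = 81.7875
  [2.25→8.25]: (326.6+115.9)/2 × 6 = 1327.5
  [8.25→12.25]: (115.9+50.6)/2 × 4 = 333.0
  [12.25→13.25]: (50.6+41.2)/2 × 1 = 45.9
  [13.25→17.25]: (41.2+17.9)/2 × 4 = 118.2
  [17.25→19.25]: (17.9+11.9)/2 × 2 = 29.8
  Sum = 2263.8875 µg/L·h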